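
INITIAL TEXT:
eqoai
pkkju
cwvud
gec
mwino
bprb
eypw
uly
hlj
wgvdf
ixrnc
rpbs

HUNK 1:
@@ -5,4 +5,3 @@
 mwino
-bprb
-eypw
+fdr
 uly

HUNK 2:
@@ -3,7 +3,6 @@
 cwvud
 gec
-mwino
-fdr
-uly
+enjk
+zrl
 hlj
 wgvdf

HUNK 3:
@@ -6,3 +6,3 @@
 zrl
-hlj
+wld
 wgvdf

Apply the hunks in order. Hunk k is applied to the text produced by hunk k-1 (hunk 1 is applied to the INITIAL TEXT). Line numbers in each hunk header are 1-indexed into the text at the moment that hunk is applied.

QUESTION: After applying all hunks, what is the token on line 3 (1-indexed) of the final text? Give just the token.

Hunk 1: at line 5 remove [bprb,eypw] add [fdr] -> 11 lines: eqoai pkkju cwvud gec mwino fdr uly hlj wgvdf ixrnc rpbs
Hunk 2: at line 3 remove [mwino,fdr,uly] add [enjk,zrl] -> 10 lines: eqoai pkkju cwvud gec enjk zrl hlj wgvdf ixrnc rpbs
Hunk 3: at line 6 remove [hlj] add [wld] -> 10 lines: eqoai pkkju cwvud gec enjk zrl wld wgvdf ixrnc rpbs
Final line 3: cwvud

Answer: cwvud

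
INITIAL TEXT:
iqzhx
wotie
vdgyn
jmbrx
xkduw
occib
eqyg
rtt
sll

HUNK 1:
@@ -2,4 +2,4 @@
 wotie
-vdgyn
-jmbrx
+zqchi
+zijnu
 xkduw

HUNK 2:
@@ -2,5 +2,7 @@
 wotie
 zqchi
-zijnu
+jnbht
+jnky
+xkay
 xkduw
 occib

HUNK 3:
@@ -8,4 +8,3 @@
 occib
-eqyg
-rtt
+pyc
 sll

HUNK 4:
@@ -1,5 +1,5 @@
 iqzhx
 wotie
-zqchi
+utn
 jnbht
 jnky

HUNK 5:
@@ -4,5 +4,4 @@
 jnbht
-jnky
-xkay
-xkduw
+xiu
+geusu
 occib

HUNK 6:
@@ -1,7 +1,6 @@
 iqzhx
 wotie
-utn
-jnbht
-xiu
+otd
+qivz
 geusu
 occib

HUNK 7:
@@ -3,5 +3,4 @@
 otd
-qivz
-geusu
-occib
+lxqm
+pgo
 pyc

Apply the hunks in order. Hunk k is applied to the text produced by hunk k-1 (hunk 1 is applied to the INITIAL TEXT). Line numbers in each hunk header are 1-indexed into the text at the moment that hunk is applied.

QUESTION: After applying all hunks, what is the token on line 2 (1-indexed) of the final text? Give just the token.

Answer: wotie

Derivation:
Hunk 1: at line 2 remove [vdgyn,jmbrx] add [zqchi,zijnu] -> 9 lines: iqzhx wotie zqchi zijnu xkduw occib eqyg rtt sll
Hunk 2: at line 2 remove [zijnu] add [jnbht,jnky,xkay] -> 11 lines: iqzhx wotie zqchi jnbht jnky xkay xkduw occib eqyg rtt sll
Hunk 3: at line 8 remove [eqyg,rtt] add [pyc] -> 10 lines: iqzhx wotie zqchi jnbht jnky xkay xkduw occib pyc sll
Hunk 4: at line 1 remove [zqchi] add [utn] -> 10 lines: iqzhx wotie utn jnbht jnky xkay xkduw occib pyc sll
Hunk 5: at line 4 remove [jnky,xkay,xkduw] add [xiu,geusu] -> 9 lines: iqzhx wotie utn jnbht xiu geusu occib pyc sll
Hunk 6: at line 1 remove [utn,jnbht,xiu] add [otd,qivz] -> 8 lines: iqzhx wotie otd qivz geusu occib pyc sll
Hunk 7: at line 3 remove [qivz,geusu,occib] add [lxqm,pgo] -> 7 lines: iqzhx wotie otd lxqm pgo pyc sll
Final line 2: wotie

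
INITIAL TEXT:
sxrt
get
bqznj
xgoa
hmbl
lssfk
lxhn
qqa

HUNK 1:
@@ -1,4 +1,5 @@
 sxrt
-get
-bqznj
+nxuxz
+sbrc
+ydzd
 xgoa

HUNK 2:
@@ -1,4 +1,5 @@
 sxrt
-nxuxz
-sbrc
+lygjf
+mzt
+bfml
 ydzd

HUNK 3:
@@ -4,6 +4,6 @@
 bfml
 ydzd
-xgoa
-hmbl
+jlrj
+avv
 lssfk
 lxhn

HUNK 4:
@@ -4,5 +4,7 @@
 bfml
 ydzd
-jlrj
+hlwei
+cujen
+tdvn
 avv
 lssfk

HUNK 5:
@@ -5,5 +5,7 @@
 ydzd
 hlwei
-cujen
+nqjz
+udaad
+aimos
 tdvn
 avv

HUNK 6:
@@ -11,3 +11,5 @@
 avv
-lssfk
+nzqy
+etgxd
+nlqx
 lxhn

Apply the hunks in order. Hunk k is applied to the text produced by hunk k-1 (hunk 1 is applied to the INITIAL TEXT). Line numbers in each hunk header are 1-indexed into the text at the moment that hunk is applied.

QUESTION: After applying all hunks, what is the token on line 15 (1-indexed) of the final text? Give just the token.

Answer: lxhn

Derivation:
Hunk 1: at line 1 remove [get,bqznj] add [nxuxz,sbrc,ydzd] -> 9 lines: sxrt nxuxz sbrc ydzd xgoa hmbl lssfk lxhn qqa
Hunk 2: at line 1 remove [nxuxz,sbrc] add [lygjf,mzt,bfml] -> 10 lines: sxrt lygjf mzt bfml ydzd xgoa hmbl lssfk lxhn qqa
Hunk 3: at line 4 remove [xgoa,hmbl] add [jlrj,avv] -> 10 lines: sxrt lygjf mzt bfml ydzd jlrj avv lssfk lxhn qqa
Hunk 4: at line 4 remove [jlrj] add [hlwei,cujen,tdvn] -> 12 lines: sxrt lygjf mzt bfml ydzd hlwei cujen tdvn avv lssfk lxhn qqa
Hunk 5: at line 5 remove [cujen] add [nqjz,udaad,aimos] -> 14 lines: sxrt lygjf mzt bfml ydzd hlwei nqjz udaad aimos tdvn avv lssfk lxhn qqa
Hunk 6: at line 11 remove [lssfk] add [nzqy,etgxd,nlqx] -> 16 lines: sxrt lygjf mzt bfml ydzd hlwei nqjz udaad aimos tdvn avv nzqy etgxd nlqx lxhn qqa
Final line 15: lxhn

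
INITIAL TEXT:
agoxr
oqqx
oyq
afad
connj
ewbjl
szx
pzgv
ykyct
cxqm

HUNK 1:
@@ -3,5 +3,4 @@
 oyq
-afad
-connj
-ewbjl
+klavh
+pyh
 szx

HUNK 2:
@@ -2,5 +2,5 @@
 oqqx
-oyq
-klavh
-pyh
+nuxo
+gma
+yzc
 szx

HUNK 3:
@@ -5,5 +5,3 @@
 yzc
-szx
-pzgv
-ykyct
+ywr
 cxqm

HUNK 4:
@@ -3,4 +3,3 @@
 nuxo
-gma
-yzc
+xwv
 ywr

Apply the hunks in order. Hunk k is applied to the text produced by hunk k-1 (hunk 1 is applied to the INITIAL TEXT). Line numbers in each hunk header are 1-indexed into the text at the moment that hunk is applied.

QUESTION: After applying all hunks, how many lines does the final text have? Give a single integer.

Answer: 6

Derivation:
Hunk 1: at line 3 remove [afad,connj,ewbjl] add [klavh,pyh] -> 9 lines: agoxr oqqx oyq klavh pyh szx pzgv ykyct cxqm
Hunk 2: at line 2 remove [oyq,klavh,pyh] add [nuxo,gma,yzc] -> 9 lines: agoxr oqqx nuxo gma yzc szx pzgv ykyct cxqm
Hunk 3: at line 5 remove [szx,pzgv,ykyct] add [ywr] -> 7 lines: agoxr oqqx nuxo gma yzc ywr cxqm
Hunk 4: at line 3 remove [gma,yzc] add [xwv] -> 6 lines: agoxr oqqx nuxo xwv ywr cxqm
Final line count: 6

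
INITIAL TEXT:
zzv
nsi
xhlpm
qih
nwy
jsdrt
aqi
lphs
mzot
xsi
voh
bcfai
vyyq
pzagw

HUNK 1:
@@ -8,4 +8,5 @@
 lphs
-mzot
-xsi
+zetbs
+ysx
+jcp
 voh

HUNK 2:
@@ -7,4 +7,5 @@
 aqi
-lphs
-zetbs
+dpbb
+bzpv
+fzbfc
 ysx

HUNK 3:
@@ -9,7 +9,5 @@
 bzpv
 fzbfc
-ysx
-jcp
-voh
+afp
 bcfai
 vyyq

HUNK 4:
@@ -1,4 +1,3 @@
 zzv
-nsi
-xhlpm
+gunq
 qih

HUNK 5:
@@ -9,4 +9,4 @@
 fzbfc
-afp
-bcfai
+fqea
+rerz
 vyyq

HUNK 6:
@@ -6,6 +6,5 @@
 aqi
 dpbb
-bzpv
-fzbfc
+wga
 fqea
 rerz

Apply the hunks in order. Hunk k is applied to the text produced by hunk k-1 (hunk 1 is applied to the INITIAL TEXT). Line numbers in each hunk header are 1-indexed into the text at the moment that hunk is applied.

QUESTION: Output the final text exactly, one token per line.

Hunk 1: at line 8 remove [mzot,xsi] add [zetbs,ysx,jcp] -> 15 lines: zzv nsi xhlpm qih nwy jsdrt aqi lphs zetbs ysx jcp voh bcfai vyyq pzagw
Hunk 2: at line 7 remove [lphs,zetbs] add [dpbb,bzpv,fzbfc] -> 16 lines: zzv nsi xhlpm qih nwy jsdrt aqi dpbb bzpv fzbfc ysx jcp voh bcfai vyyq pzagw
Hunk 3: at line 9 remove [ysx,jcp,voh] add [afp] -> 14 lines: zzv nsi xhlpm qih nwy jsdrt aqi dpbb bzpv fzbfc afp bcfai vyyq pzagw
Hunk 4: at line 1 remove [nsi,xhlpm] add [gunq] -> 13 lines: zzv gunq qih nwy jsdrt aqi dpbb bzpv fzbfc afp bcfai vyyq pzagw
Hunk 5: at line 9 remove [afp,bcfai] add [fqea,rerz] -> 13 lines: zzv gunq qih nwy jsdrt aqi dpbb bzpv fzbfc fqea rerz vyyq pzagw
Hunk 6: at line 6 remove [bzpv,fzbfc] add [wga] -> 12 lines: zzv gunq qih nwy jsdrt aqi dpbb wga fqea rerz vyyq pzagw

Answer: zzv
gunq
qih
nwy
jsdrt
aqi
dpbb
wga
fqea
rerz
vyyq
pzagw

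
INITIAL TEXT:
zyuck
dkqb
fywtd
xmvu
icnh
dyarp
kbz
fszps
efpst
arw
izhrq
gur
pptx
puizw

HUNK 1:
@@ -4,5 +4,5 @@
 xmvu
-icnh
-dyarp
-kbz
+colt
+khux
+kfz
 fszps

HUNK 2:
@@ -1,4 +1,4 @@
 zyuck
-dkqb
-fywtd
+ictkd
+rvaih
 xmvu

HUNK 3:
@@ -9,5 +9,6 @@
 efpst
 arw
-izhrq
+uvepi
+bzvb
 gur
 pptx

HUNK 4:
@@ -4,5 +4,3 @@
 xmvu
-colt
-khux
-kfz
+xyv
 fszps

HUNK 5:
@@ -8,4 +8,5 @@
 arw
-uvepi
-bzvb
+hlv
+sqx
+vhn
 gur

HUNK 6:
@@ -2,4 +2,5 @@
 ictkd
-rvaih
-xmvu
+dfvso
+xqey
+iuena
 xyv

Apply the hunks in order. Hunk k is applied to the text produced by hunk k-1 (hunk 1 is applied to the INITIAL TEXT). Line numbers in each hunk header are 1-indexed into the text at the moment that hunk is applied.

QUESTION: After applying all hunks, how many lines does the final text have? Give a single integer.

Answer: 15

Derivation:
Hunk 1: at line 4 remove [icnh,dyarp,kbz] add [colt,khux,kfz] -> 14 lines: zyuck dkqb fywtd xmvu colt khux kfz fszps efpst arw izhrq gur pptx puizw
Hunk 2: at line 1 remove [dkqb,fywtd] add [ictkd,rvaih] -> 14 lines: zyuck ictkd rvaih xmvu colt khux kfz fszps efpst arw izhrq gur pptx puizw
Hunk 3: at line 9 remove [izhrq] add [uvepi,bzvb] -> 15 lines: zyuck ictkd rvaih xmvu colt khux kfz fszps efpst arw uvepi bzvb gur pptx puizw
Hunk 4: at line 4 remove [colt,khux,kfz] add [xyv] -> 13 lines: zyuck ictkd rvaih xmvu xyv fszps efpst arw uvepi bzvb gur pptx puizw
Hunk 5: at line 8 remove [uvepi,bzvb] add [hlv,sqx,vhn] -> 14 lines: zyuck ictkd rvaih xmvu xyv fszps efpst arw hlv sqx vhn gur pptx puizw
Hunk 6: at line 2 remove [rvaih,xmvu] add [dfvso,xqey,iuena] -> 15 lines: zyuck ictkd dfvso xqey iuena xyv fszps efpst arw hlv sqx vhn gur pptx puizw
Final line count: 15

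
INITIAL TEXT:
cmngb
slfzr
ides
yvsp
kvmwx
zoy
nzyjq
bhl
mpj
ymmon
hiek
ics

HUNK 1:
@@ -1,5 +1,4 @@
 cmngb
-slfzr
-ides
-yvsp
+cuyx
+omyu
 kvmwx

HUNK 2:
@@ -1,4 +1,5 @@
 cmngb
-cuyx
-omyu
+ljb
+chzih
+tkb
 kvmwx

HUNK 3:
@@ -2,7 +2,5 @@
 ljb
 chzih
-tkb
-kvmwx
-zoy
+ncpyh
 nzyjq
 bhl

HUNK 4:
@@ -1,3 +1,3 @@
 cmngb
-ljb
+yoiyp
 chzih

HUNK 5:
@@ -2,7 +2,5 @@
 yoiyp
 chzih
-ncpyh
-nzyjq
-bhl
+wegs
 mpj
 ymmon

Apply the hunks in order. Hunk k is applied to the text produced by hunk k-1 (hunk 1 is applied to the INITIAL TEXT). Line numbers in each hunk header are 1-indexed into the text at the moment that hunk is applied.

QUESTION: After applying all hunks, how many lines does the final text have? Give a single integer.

Answer: 8

Derivation:
Hunk 1: at line 1 remove [slfzr,ides,yvsp] add [cuyx,omyu] -> 11 lines: cmngb cuyx omyu kvmwx zoy nzyjq bhl mpj ymmon hiek ics
Hunk 2: at line 1 remove [cuyx,omyu] add [ljb,chzih,tkb] -> 12 lines: cmngb ljb chzih tkb kvmwx zoy nzyjq bhl mpj ymmon hiek ics
Hunk 3: at line 2 remove [tkb,kvmwx,zoy] add [ncpyh] -> 10 lines: cmngb ljb chzih ncpyh nzyjq bhl mpj ymmon hiek ics
Hunk 4: at line 1 remove [ljb] add [yoiyp] -> 10 lines: cmngb yoiyp chzih ncpyh nzyjq bhl mpj ymmon hiek ics
Hunk 5: at line 2 remove [ncpyh,nzyjq,bhl] add [wegs] -> 8 lines: cmngb yoiyp chzih wegs mpj ymmon hiek ics
Final line count: 8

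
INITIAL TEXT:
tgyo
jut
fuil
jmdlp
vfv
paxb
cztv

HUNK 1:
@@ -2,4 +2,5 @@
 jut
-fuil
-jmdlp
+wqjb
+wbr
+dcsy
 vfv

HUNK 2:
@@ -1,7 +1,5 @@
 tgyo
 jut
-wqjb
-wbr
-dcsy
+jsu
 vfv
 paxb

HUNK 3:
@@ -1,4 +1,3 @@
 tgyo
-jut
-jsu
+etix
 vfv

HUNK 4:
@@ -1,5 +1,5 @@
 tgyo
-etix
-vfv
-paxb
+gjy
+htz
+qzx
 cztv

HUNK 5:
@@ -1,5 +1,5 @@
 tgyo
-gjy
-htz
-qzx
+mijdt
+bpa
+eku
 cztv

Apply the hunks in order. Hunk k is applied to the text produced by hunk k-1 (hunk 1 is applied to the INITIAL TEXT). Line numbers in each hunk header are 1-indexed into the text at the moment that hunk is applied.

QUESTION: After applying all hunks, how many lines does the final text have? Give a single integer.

Hunk 1: at line 2 remove [fuil,jmdlp] add [wqjb,wbr,dcsy] -> 8 lines: tgyo jut wqjb wbr dcsy vfv paxb cztv
Hunk 2: at line 1 remove [wqjb,wbr,dcsy] add [jsu] -> 6 lines: tgyo jut jsu vfv paxb cztv
Hunk 3: at line 1 remove [jut,jsu] add [etix] -> 5 lines: tgyo etix vfv paxb cztv
Hunk 4: at line 1 remove [etix,vfv,paxb] add [gjy,htz,qzx] -> 5 lines: tgyo gjy htz qzx cztv
Hunk 5: at line 1 remove [gjy,htz,qzx] add [mijdt,bpa,eku] -> 5 lines: tgyo mijdt bpa eku cztv
Final line count: 5

Answer: 5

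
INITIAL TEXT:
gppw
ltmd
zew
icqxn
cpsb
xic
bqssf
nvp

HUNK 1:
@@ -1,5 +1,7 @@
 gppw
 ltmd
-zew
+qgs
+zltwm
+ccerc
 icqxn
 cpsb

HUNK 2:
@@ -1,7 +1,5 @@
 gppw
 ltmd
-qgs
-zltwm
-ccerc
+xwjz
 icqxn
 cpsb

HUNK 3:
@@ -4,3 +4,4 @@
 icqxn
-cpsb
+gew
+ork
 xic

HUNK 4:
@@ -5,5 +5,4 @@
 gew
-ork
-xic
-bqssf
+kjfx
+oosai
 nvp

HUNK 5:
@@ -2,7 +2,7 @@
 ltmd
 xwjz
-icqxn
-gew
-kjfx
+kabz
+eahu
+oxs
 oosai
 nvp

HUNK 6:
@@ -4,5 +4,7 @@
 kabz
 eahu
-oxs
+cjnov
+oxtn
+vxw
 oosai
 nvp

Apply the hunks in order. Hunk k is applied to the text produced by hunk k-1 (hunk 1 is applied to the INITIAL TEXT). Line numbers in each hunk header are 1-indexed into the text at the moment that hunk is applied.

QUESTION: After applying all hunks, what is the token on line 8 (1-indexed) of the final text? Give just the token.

Hunk 1: at line 1 remove [zew] add [qgs,zltwm,ccerc] -> 10 lines: gppw ltmd qgs zltwm ccerc icqxn cpsb xic bqssf nvp
Hunk 2: at line 1 remove [qgs,zltwm,ccerc] add [xwjz] -> 8 lines: gppw ltmd xwjz icqxn cpsb xic bqssf nvp
Hunk 3: at line 4 remove [cpsb] add [gew,ork] -> 9 lines: gppw ltmd xwjz icqxn gew ork xic bqssf nvp
Hunk 4: at line 5 remove [ork,xic,bqssf] add [kjfx,oosai] -> 8 lines: gppw ltmd xwjz icqxn gew kjfx oosai nvp
Hunk 5: at line 2 remove [icqxn,gew,kjfx] add [kabz,eahu,oxs] -> 8 lines: gppw ltmd xwjz kabz eahu oxs oosai nvp
Hunk 6: at line 4 remove [oxs] add [cjnov,oxtn,vxw] -> 10 lines: gppw ltmd xwjz kabz eahu cjnov oxtn vxw oosai nvp
Final line 8: vxw

Answer: vxw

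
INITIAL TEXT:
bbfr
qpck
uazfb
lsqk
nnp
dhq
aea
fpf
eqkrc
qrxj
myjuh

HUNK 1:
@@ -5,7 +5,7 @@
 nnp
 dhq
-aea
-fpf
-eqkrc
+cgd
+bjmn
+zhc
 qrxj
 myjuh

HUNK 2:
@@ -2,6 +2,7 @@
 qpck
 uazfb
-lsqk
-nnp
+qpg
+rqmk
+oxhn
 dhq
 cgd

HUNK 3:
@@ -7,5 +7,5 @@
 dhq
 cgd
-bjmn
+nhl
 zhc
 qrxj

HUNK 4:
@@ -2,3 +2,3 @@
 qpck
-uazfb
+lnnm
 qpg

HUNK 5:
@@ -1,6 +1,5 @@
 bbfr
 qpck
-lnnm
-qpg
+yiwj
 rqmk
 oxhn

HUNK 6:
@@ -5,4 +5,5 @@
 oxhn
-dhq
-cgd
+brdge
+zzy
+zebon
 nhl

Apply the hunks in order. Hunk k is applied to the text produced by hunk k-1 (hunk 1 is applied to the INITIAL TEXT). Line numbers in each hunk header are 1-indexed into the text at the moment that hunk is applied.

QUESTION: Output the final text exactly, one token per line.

Answer: bbfr
qpck
yiwj
rqmk
oxhn
brdge
zzy
zebon
nhl
zhc
qrxj
myjuh

Derivation:
Hunk 1: at line 5 remove [aea,fpf,eqkrc] add [cgd,bjmn,zhc] -> 11 lines: bbfr qpck uazfb lsqk nnp dhq cgd bjmn zhc qrxj myjuh
Hunk 2: at line 2 remove [lsqk,nnp] add [qpg,rqmk,oxhn] -> 12 lines: bbfr qpck uazfb qpg rqmk oxhn dhq cgd bjmn zhc qrxj myjuh
Hunk 3: at line 7 remove [bjmn] add [nhl] -> 12 lines: bbfr qpck uazfb qpg rqmk oxhn dhq cgd nhl zhc qrxj myjuh
Hunk 4: at line 2 remove [uazfb] add [lnnm] -> 12 lines: bbfr qpck lnnm qpg rqmk oxhn dhq cgd nhl zhc qrxj myjuh
Hunk 5: at line 1 remove [lnnm,qpg] add [yiwj] -> 11 lines: bbfr qpck yiwj rqmk oxhn dhq cgd nhl zhc qrxj myjuh
Hunk 6: at line 5 remove [dhq,cgd] add [brdge,zzy,zebon] -> 12 lines: bbfr qpck yiwj rqmk oxhn brdge zzy zebon nhl zhc qrxj myjuh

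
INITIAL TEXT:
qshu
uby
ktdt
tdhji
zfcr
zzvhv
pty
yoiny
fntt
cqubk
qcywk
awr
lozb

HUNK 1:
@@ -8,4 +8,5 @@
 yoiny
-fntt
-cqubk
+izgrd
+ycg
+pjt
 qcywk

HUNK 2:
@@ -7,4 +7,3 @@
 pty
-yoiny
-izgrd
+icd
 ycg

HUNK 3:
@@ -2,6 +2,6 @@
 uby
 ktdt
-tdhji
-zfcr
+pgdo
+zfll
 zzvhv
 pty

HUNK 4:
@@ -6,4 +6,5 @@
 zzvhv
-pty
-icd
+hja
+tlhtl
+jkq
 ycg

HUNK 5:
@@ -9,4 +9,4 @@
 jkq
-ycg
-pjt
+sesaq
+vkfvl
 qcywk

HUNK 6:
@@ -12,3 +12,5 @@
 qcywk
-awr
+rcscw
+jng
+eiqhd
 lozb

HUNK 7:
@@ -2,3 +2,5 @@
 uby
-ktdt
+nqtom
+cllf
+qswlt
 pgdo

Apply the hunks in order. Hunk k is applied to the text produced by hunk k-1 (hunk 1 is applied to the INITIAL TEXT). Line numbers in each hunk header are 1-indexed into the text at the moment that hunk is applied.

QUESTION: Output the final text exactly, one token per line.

Hunk 1: at line 8 remove [fntt,cqubk] add [izgrd,ycg,pjt] -> 14 lines: qshu uby ktdt tdhji zfcr zzvhv pty yoiny izgrd ycg pjt qcywk awr lozb
Hunk 2: at line 7 remove [yoiny,izgrd] add [icd] -> 13 lines: qshu uby ktdt tdhji zfcr zzvhv pty icd ycg pjt qcywk awr lozb
Hunk 3: at line 2 remove [tdhji,zfcr] add [pgdo,zfll] -> 13 lines: qshu uby ktdt pgdo zfll zzvhv pty icd ycg pjt qcywk awr lozb
Hunk 4: at line 6 remove [pty,icd] add [hja,tlhtl,jkq] -> 14 lines: qshu uby ktdt pgdo zfll zzvhv hja tlhtl jkq ycg pjt qcywk awr lozb
Hunk 5: at line 9 remove [ycg,pjt] add [sesaq,vkfvl] -> 14 lines: qshu uby ktdt pgdo zfll zzvhv hja tlhtl jkq sesaq vkfvl qcywk awr lozb
Hunk 6: at line 12 remove [awr] add [rcscw,jng,eiqhd] -> 16 lines: qshu uby ktdt pgdo zfll zzvhv hja tlhtl jkq sesaq vkfvl qcywk rcscw jng eiqhd lozb
Hunk 7: at line 2 remove [ktdt] add [nqtom,cllf,qswlt] -> 18 lines: qshu uby nqtom cllf qswlt pgdo zfll zzvhv hja tlhtl jkq sesaq vkfvl qcywk rcscw jng eiqhd lozb

Answer: qshu
uby
nqtom
cllf
qswlt
pgdo
zfll
zzvhv
hja
tlhtl
jkq
sesaq
vkfvl
qcywk
rcscw
jng
eiqhd
lozb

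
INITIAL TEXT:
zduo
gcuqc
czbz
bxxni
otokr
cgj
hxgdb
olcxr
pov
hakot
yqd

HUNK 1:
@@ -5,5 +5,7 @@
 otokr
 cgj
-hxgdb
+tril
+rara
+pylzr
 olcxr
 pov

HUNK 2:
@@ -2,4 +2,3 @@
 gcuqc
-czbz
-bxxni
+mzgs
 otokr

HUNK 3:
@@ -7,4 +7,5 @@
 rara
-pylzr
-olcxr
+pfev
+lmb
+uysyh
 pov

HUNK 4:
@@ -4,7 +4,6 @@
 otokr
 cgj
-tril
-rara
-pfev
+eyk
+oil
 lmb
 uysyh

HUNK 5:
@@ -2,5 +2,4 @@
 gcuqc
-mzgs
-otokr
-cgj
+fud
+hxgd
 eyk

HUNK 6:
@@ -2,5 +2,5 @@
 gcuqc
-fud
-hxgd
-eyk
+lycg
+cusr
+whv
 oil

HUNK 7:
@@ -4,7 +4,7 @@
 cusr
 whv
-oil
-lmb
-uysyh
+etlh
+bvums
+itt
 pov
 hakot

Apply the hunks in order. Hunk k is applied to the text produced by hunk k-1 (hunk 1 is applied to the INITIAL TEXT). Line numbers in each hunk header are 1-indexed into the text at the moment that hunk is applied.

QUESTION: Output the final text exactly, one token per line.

Hunk 1: at line 5 remove [hxgdb] add [tril,rara,pylzr] -> 13 lines: zduo gcuqc czbz bxxni otokr cgj tril rara pylzr olcxr pov hakot yqd
Hunk 2: at line 2 remove [czbz,bxxni] add [mzgs] -> 12 lines: zduo gcuqc mzgs otokr cgj tril rara pylzr olcxr pov hakot yqd
Hunk 3: at line 7 remove [pylzr,olcxr] add [pfev,lmb,uysyh] -> 13 lines: zduo gcuqc mzgs otokr cgj tril rara pfev lmb uysyh pov hakot yqd
Hunk 4: at line 4 remove [tril,rara,pfev] add [eyk,oil] -> 12 lines: zduo gcuqc mzgs otokr cgj eyk oil lmb uysyh pov hakot yqd
Hunk 5: at line 2 remove [mzgs,otokr,cgj] add [fud,hxgd] -> 11 lines: zduo gcuqc fud hxgd eyk oil lmb uysyh pov hakot yqd
Hunk 6: at line 2 remove [fud,hxgd,eyk] add [lycg,cusr,whv] -> 11 lines: zduo gcuqc lycg cusr whv oil lmb uysyh pov hakot yqd
Hunk 7: at line 4 remove [oil,lmb,uysyh] add [etlh,bvums,itt] -> 11 lines: zduo gcuqc lycg cusr whv etlh bvums itt pov hakot yqd

Answer: zduo
gcuqc
lycg
cusr
whv
etlh
bvums
itt
pov
hakot
yqd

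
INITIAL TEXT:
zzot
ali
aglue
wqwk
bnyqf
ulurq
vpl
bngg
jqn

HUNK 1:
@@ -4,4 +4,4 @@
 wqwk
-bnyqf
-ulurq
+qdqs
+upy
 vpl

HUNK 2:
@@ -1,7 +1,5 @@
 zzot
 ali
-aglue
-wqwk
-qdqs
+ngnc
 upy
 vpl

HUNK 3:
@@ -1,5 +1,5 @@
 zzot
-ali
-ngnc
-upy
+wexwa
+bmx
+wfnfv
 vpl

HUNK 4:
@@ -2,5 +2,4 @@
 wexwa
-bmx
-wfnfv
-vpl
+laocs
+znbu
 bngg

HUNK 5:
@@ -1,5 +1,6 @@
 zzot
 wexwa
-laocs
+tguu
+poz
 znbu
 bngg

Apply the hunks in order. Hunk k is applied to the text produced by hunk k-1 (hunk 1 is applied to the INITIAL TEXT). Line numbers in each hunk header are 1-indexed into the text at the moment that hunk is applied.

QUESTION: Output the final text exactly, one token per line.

Hunk 1: at line 4 remove [bnyqf,ulurq] add [qdqs,upy] -> 9 lines: zzot ali aglue wqwk qdqs upy vpl bngg jqn
Hunk 2: at line 1 remove [aglue,wqwk,qdqs] add [ngnc] -> 7 lines: zzot ali ngnc upy vpl bngg jqn
Hunk 3: at line 1 remove [ali,ngnc,upy] add [wexwa,bmx,wfnfv] -> 7 lines: zzot wexwa bmx wfnfv vpl bngg jqn
Hunk 4: at line 2 remove [bmx,wfnfv,vpl] add [laocs,znbu] -> 6 lines: zzot wexwa laocs znbu bngg jqn
Hunk 5: at line 1 remove [laocs] add [tguu,poz] -> 7 lines: zzot wexwa tguu poz znbu bngg jqn

Answer: zzot
wexwa
tguu
poz
znbu
bngg
jqn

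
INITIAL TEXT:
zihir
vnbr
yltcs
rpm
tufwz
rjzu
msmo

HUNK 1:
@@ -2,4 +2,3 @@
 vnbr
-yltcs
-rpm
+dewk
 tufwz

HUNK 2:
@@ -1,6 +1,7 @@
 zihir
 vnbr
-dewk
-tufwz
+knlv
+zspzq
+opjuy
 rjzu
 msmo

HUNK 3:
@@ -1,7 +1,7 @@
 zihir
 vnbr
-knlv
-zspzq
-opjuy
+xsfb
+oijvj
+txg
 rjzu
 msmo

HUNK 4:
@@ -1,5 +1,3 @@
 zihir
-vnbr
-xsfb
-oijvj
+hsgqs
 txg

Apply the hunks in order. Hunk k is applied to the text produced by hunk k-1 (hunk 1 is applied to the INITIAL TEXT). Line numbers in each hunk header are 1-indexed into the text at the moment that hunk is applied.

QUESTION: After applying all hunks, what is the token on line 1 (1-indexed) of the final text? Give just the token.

Answer: zihir

Derivation:
Hunk 1: at line 2 remove [yltcs,rpm] add [dewk] -> 6 lines: zihir vnbr dewk tufwz rjzu msmo
Hunk 2: at line 1 remove [dewk,tufwz] add [knlv,zspzq,opjuy] -> 7 lines: zihir vnbr knlv zspzq opjuy rjzu msmo
Hunk 3: at line 1 remove [knlv,zspzq,opjuy] add [xsfb,oijvj,txg] -> 7 lines: zihir vnbr xsfb oijvj txg rjzu msmo
Hunk 4: at line 1 remove [vnbr,xsfb,oijvj] add [hsgqs] -> 5 lines: zihir hsgqs txg rjzu msmo
Final line 1: zihir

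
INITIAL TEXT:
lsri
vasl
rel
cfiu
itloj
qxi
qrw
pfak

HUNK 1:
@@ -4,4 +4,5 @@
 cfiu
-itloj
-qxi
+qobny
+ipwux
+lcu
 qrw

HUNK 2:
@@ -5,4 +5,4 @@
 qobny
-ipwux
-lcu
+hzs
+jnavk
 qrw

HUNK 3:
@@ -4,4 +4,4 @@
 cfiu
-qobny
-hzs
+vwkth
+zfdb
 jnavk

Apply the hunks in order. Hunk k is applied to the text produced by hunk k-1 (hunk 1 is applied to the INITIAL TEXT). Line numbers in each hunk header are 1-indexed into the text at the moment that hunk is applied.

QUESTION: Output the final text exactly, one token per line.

Answer: lsri
vasl
rel
cfiu
vwkth
zfdb
jnavk
qrw
pfak

Derivation:
Hunk 1: at line 4 remove [itloj,qxi] add [qobny,ipwux,lcu] -> 9 lines: lsri vasl rel cfiu qobny ipwux lcu qrw pfak
Hunk 2: at line 5 remove [ipwux,lcu] add [hzs,jnavk] -> 9 lines: lsri vasl rel cfiu qobny hzs jnavk qrw pfak
Hunk 3: at line 4 remove [qobny,hzs] add [vwkth,zfdb] -> 9 lines: lsri vasl rel cfiu vwkth zfdb jnavk qrw pfak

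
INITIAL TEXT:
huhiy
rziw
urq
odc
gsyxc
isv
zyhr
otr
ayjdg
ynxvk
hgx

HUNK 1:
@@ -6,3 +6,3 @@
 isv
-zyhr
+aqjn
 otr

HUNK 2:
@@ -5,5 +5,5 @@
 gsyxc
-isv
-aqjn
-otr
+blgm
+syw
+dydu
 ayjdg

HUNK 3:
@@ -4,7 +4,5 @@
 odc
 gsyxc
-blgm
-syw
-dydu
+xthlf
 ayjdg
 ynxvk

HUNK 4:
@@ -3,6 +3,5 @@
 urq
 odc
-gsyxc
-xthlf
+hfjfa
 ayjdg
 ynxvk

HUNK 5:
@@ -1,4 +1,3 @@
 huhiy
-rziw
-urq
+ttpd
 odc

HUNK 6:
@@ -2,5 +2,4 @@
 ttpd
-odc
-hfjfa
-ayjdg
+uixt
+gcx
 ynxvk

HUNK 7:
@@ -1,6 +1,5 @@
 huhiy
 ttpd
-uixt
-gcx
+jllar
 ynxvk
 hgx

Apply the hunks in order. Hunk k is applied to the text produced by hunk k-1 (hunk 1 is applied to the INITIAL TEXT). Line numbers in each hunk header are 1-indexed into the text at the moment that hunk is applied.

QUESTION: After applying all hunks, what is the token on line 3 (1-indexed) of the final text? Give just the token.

Hunk 1: at line 6 remove [zyhr] add [aqjn] -> 11 lines: huhiy rziw urq odc gsyxc isv aqjn otr ayjdg ynxvk hgx
Hunk 2: at line 5 remove [isv,aqjn,otr] add [blgm,syw,dydu] -> 11 lines: huhiy rziw urq odc gsyxc blgm syw dydu ayjdg ynxvk hgx
Hunk 3: at line 4 remove [blgm,syw,dydu] add [xthlf] -> 9 lines: huhiy rziw urq odc gsyxc xthlf ayjdg ynxvk hgx
Hunk 4: at line 3 remove [gsyxc,xthlf] add [hfjfa] -> 8 lines: huhiy rziw urq odc hfjfa ayjdg ynxvk hgx
Hunk 5: at line 1 remove [rziw,urq] add [ttpd] -> 7 lines: huhiy ttpd odc hfjfa ayjdg ynxvk hgx
Hunk 6: at line 2 remove [odc,hfjfa,ayjdg] add [uixt,gcx] -> 6 lines: huhiy ttpd uixt gcx ynxvk hgx
Hunk 7: at line 1 remove [uixt,gcx] add [jllar] -> 5 lines: huhiy ttpd jllar ynxvk hgx
Final line 3: jllar

Answer: jllar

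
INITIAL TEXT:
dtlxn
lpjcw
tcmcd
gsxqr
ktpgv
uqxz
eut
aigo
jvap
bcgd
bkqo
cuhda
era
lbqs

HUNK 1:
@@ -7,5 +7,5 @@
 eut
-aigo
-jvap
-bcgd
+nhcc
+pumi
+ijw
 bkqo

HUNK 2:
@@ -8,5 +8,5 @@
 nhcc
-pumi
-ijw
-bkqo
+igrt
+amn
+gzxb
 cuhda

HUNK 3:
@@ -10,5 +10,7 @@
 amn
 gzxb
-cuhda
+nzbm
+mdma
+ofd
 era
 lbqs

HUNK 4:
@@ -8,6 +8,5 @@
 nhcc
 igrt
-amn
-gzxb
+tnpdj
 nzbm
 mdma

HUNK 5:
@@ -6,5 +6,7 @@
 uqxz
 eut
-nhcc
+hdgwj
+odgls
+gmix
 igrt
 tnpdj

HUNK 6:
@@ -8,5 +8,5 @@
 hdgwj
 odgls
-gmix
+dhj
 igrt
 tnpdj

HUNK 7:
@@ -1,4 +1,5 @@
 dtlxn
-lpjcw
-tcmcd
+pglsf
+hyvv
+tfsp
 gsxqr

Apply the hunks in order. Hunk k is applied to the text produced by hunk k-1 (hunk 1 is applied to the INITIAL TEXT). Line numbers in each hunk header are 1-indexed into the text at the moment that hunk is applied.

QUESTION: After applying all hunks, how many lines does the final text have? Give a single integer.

Answer: 18

Derivation:
Hunk 1: at line 7 remove [aigo,jvap,bcgd] add [nhcc,pumi,ijw] -> 14 lines: dtlxn lpjcw tcmcd gsxqr ktpgv uqxz eut nhcc pumi ijw bkqo cuhda era lbqs
Hunk 2: at line 8 remove [pumi,ijw,bkqo] add [igrt,amn,gzxb] -> 14 lines: dtlxn lpjcw tcmcd gsxqr ktpgv uqxz eut nhcc igrt amn gzxb cuhda era lbqs
Hunk 3: at line 10 remove [cuhda] add [nzbm,mdma,ofd] -> 16 lines: dtlxn lpjcw tcmcd gsxqr ktpgv uqxz eut nhcc igrt amn gzxb nzbm mdma ofd era lbqs
Hunk 4: at line 8 remove [amn,gzxb] add [tnpdj] -> 15 lines: dtlxn lpjcw tcmcd gsxqr ktpgv uqxz eut nhcc igrt tnpdj nzbm mdma ofd era lbqs
Hunk 5: at line 6 remove [nhcc] add [hdgwj,odgls,gmix] -> 17 lines: dtlxn lpjcw tcmcd gsxqr ktpgv uqxz eut hdgwj odgls gmix igrt tnpdj nzbm mdma ofd era lbqs
Hunk 6: at line 8 remove [gmix] add [dhj] -> 17 lines: dtlxn lpjcw tcmcd gsxqr ktpgv uqxz eut hdgwj odgls dhj igrt tnpdj nzbm mdma ofd era lbqs
Hunk 7: at line 1 remove [lpjcw,tcmcd] add [pglsf,hyvv,tfsp] -> 18 lines: dtlxn pglsf hyvv tfsp gsxqr ktpgv uqxz eut hdgwj odgls dhj igrt tnpdj nzbm mdma ofd era lbqs
Final line count: 18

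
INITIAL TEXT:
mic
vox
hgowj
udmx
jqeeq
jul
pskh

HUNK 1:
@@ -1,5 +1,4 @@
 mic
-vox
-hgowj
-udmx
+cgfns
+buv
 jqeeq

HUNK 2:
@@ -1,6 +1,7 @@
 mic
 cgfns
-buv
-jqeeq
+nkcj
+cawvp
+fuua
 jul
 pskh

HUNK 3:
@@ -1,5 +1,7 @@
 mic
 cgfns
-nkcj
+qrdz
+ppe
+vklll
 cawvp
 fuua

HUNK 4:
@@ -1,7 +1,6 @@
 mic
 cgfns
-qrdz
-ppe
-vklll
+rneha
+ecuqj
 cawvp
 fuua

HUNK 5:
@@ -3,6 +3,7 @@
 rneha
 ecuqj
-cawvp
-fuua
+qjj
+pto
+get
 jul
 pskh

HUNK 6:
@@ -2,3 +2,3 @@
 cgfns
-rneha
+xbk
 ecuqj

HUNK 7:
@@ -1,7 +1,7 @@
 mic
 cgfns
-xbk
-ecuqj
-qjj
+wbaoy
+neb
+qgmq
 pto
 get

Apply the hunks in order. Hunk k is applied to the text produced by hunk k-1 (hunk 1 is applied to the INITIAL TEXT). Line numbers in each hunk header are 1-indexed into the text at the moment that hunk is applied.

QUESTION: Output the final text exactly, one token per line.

Hunk 1: at line 1 remove [vox,hgowj,udmx] add [cgfns,buv] -> 6 lines: mic cgfns buv jqeeq jul pskh
Hunk 2: at line 1 remove [buv,jqeeq] add [nkcj,cawvp,fuua] -> 7 lines: mic cgfns nkcj cawvp fuua jul pskh
Hunk 3: at line 1 remove [nkcj] add [qrdz,ppe,vklll] -> 9 lines: mic cgfns qrdz ppe vklll cawvp fuua jul pskh
Hunk 4: at line 1 remove [qrdz,ppe,vklll] add [rneha,ecuqj] -> 8 lines: mic cgfns rneha ecuqj cawvp fuua jul pskh
Hunk 5: at line 3 remove [cawvp,fuua] add [qjj,pto,get] -> 9 lines: mic cgfns rneha ecuqj qjj pto get jul pskh
Hunk 6: at line 2 remove [rneha] add [xbk] -> 9 lines: mic cgfns xbk ecuqj qjj pto get jul pskh
Hunk 7: at line 1 remove [xbk,ecuqj,qjj] add [wbaoy,neb,qgmq] -> 9 lines: mic cgfns wbaoy neb qgmq pto get jul pskh

Answer: mic
cgfns
wbaoy
neb
qgmq
pto
get
jul
pskh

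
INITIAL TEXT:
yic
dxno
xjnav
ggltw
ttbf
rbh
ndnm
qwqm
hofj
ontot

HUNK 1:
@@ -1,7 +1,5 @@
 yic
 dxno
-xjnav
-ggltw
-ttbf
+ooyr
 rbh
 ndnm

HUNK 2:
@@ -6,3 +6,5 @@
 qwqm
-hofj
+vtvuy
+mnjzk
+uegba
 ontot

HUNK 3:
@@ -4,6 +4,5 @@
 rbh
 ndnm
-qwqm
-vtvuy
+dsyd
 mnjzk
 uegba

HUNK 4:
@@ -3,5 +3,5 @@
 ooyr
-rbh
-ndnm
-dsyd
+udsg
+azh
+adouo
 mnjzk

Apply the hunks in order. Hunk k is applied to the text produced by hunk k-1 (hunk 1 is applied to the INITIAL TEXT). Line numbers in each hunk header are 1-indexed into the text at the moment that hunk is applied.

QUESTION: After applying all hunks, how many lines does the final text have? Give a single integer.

Answer: 9

Derivation:
Hunk 1: at line 1 remove [xjnav,ggltw,ttbf] add [ooyr] -> 8 lines: yic dxno ooyr rbh ndnm qwqm hofj ontot
Hunk 2: at line 6 remove [hofj] add [vtvuy,mnjzk,uegba] -> 10 lines: yic dxno ooyr rbh ndnm qwqm vtvuy mnjzk uegba ontot
Hunk 3: at line 4 remove [qwqm,vtvuy] add [dsyd] -> 9 lines: yic dxno ooyr rbh ndnm dsyd mnjzk uegba ontot
Hunk 4: at line 3 remove [rbh,ndnm,dsyd] add [udsg,azh,adouo] -> 9 lines: yic dxno ooyr udsg azh adouo mnjzk uegba ontot
Final line count: 9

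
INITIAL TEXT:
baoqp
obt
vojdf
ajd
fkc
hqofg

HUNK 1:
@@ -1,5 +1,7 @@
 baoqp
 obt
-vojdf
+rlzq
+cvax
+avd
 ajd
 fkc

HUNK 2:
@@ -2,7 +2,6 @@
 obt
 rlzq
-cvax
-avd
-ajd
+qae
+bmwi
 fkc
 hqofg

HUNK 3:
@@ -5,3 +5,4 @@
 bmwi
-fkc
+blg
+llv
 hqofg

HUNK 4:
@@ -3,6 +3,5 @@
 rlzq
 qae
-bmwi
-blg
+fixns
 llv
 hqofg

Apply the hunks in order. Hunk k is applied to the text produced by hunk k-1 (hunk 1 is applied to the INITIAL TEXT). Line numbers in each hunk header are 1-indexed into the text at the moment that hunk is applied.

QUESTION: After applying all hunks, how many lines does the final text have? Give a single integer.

Answer: 7

Derivation:
Hunk 1: at line 1 remove [vojdf] add [rlzq,cvax,avd] -> 8 lines: baoqp obt rlzq cvax avd ajd fkc hqofg
Hunk 2: at line 2 remove [cvax,avd,ajd] add [qae,bmwi] -> 7 lines: baoqp obt rlzq qae bmwi fkc hqofg
Hunk 3: at line 5 remove [fkc] add [blg,llv] -> 8 lines: baoqp obt rlzq qae bmwi blg llv hqofg
Hunk 4: at line 3 remove [bmwi,blg] add [fixns] -> 7 lines: baoqp obt rlzq qae fixns llv hqofg
Final line count: 7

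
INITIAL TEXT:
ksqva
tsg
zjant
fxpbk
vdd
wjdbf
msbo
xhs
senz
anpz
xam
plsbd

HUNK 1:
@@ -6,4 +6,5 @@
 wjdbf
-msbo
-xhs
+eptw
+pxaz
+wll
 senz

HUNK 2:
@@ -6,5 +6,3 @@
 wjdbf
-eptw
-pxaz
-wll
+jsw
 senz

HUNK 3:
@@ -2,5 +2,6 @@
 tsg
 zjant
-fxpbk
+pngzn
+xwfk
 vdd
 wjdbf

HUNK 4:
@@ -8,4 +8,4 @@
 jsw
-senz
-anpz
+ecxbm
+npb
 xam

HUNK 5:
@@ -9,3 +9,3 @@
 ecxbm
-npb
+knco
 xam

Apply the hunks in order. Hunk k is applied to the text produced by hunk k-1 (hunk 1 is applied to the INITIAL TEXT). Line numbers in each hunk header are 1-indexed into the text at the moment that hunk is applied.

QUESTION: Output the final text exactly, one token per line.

Answer: ksqva
tsg
zjant
pngzn
xwfk
vdd
wjdbf
jsw
ecxbm
knco
xam
plsbd

Derivation:
Hunk 1: at line 6 remove [msbo,xhs] add [eptw,pxaz,wll] -> 13 lines: ksqva tsg zjant fxpbk vdd wjdbf eptw pxaz wll senz anpz xam plsbd
Hunk 2: at line 6 remove [eptw,pxaz,wll] add [jsw] -> 11 lines: ksqva tsg zjant fxpbk vdd wjdbf jsw senz anpz xam plsbd
Hunk 3: at line 2 remove [fxpbk] add [pngzn,xwfk] -> 12 lines: ksqva tsg zjant pngzn xwfk vdd wjdbf jsw senz anpz xam plsbd
Hunk 4: at line 8 remove [senz,anpz] add [ecxbm,npb] -> 12 lines: ksqva tsg zjant pngzn xwfk vdd wjdbf jsw ecxbm npb xam plsbd
Hunk 5: at line 9 remove [npb] add [knco] -> 12 lines: ksqva tsg zjant pngzn xwfk vdd wjdbf jsw ecxbm knco xam plsbd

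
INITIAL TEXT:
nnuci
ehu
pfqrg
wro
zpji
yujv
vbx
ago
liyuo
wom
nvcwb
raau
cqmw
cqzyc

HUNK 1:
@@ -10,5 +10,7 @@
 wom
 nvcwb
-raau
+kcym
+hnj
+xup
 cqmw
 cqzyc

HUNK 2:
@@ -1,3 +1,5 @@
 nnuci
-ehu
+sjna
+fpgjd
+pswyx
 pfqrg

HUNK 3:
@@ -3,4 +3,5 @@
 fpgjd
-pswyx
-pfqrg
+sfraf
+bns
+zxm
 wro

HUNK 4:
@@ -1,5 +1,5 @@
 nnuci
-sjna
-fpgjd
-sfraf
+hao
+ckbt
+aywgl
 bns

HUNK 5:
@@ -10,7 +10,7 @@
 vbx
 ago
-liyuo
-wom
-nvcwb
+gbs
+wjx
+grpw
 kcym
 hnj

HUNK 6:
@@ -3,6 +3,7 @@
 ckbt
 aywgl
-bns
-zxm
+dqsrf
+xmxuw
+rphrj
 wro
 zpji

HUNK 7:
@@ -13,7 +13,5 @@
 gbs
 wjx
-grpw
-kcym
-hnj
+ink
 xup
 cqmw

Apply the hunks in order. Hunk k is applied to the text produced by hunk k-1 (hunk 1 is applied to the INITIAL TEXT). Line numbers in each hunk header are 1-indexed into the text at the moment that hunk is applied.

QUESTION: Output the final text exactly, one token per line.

Answer: nnuci
hao
ckbt
aywgl
dqsrf
xmxuw
rphrj
wro
zpji
yujv
vbx
ago
gbs
wjx
ink
xup
cqmw
cqzyc

Derivation:
Hunk 1: at line 10 remove [raau] add [kcym,hnj,xup] -> 16 lines: nnuci ehu pfqrg wro zpji yujv vbx ago liyuo wom nvcwb kcym hnj xup cqmw cqzyc
Hunk 2: at line 1 remove [ehu] add [sjna,fpgjd,pswyx] -> 18 lines: nnuci sjna fpgjd pswyx pfqrg wro zpji yujv vbx ago liyuo wom nvcwb kcym hnj xup cqmw cqzyc
Hunk 3: at line 3 remove [pswyx,pfqrg] add [sfraf,bns,zxm] -> 19 lines: nnuci sjna fpgjd sfraf bns zxm wro zpji yujv vbx ago liyuo wom nvcwb kcym hnj xup cqmw cqzyc
Hunk 4: at line 1 remove [sjna,fpgjd,sfraf] add [hao,ckbt,aywgl] -> 19 lines: nnuci hao ckbt aywgl bns zxm wro zpji yujv vbx ago liyuo wom nvcwb kcym hnj xup cqmw cqzyc
Hunk 5: at line 10 remove [liyuo,wom,nvcwb] add [gbs,wjx,grpw] -> 19 lines: nnuci hao ckbt aywgl bns zxm wro zpji yujv vbx ago gbs wjx grpw kcym hnj xup cqmw cqzyc
Hunk 6: at line 3 remove [bns,zxm] add [dqsrf,xmxuw,rphrj] -> 20 lines: nnuci hao ckbt aywgl dqsrf xmxuw rphrj wro zpji yujv vbx ago gbs wjx grpw kcym hnj xup cqmw cqzyc
Hunk 7: at line 13 remove [grpw,kcym,hnj] add [ink] -> 18 lines: nnuci hao ckbt aywgl dqsrf xmxuw rphrj wro zpji yujv vbx ago gbs wjx ink xup cqmw cqzyc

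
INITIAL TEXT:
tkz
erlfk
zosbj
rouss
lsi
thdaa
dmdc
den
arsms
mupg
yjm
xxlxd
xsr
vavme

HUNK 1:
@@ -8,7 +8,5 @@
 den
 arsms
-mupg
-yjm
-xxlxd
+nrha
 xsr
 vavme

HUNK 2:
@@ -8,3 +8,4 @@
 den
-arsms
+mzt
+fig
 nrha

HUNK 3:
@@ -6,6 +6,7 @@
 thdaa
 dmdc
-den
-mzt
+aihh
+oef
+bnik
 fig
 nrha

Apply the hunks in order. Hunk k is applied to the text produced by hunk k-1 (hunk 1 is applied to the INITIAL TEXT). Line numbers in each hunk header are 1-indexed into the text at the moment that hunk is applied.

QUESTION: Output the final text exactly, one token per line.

Hunk 1: at line 8 remove [mupg,yjm,xxlxd] add [nrha] -> 12 lines: tkz erlfk zosbj rouss lsi thdaa dmdc den arsms nrha xsr vavme
Hunk 2: at line 8 remove [arsms] add [mzt,fig] -> 13 lines: tkz erlfk zosbj rouss lsi thdaa dmdc den mzt fig nrha xsr vavme
Hunk 3: at line 6 remove [den,mzt] add [aihh,oef,bnik] -> 14 lines: tkz erlfk zosbj rouss lsi thdaa dmdc aihh oef bnik fig nrha xsr vavme

Answer: tkz
erlfk
zosbj
rouss
lsi
thdaa
dmdc
aihh
oef
bnik
fig
nrha
xsr
vavme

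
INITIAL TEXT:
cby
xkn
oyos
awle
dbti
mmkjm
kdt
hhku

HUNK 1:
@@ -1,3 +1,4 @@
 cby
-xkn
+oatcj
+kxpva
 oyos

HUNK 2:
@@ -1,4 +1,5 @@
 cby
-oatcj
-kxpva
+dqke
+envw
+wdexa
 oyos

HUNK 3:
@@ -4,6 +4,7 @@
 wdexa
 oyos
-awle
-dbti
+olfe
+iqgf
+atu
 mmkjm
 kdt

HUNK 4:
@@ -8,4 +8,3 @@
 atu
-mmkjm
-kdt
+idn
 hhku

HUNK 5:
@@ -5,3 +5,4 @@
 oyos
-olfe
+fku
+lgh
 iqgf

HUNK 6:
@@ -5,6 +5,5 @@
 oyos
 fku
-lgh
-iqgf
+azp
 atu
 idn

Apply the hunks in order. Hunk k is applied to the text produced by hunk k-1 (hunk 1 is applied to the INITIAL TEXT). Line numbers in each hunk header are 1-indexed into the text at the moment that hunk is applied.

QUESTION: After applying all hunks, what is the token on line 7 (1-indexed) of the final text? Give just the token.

Hunk 1: at line 1 remove [xkn] add [oatcj,kxpva] -> 9 lines: cby oatcj kxpva oyos awle dbti mmkjm kdt hhku
Hunk 2: at line 1 remove [oatcj,kxpva] add [dqke,envw,wdexa] -> 10 lines: cby dqke envw wdexa oyos awle dbti mmkjm kdt hhku
Hunk 3: at line 4 remove [awle,dbti] add [olfe,iqgf,atu] -> 11 lines: cby dqke envw wdexa oyos olfe iqgf atu mmkjm kdt hhku
Hunk 4: at line 8 remove [mmkjm,kdt] add [idn] -> 10 lines: cby dqke envw wdexa oyos olfe iqgf atu idn hhku
Hunk 5: at line 5 remove [olfe] add [fku,lgh] -> 11 lines: cby dqke envw wdexa oyos fku lgh iqgf atu idn hhku
Hunk 6: at line 5 remove [lgh,iqgf] add [azp] -> 10 lines: cby dqke envw wdexa oyos fku azp atu idn hhku
Final line 7: azp

Answer: azp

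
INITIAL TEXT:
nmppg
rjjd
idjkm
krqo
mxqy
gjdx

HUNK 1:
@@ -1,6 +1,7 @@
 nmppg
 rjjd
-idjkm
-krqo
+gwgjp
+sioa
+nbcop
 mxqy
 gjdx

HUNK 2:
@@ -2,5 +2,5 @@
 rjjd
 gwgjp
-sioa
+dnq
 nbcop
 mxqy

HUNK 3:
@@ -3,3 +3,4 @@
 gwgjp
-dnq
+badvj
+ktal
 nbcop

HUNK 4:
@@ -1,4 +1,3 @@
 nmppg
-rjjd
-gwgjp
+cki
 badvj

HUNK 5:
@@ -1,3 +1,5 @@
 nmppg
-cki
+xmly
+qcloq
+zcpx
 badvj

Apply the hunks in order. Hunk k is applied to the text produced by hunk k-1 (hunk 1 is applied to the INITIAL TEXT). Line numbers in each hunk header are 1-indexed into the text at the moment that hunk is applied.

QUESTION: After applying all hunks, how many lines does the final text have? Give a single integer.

Answer: 9

Derivation:
Hunk 1: at line 1 remove [idjkm,krqo] add [gwgjp,sioa,nbcop] -> 7 lines: nmppg rjjd gwgjp sioa nbcop mxqy gjdx
Hunk 2: at line 2 remove [sioa] add [dnq] -> 7 lines: nmppg rjjd gwgjp dnq nbcop mxqy gjdx
Hunk 3: at line 3 remove [dnq] add [badvj,ktal] -> 8 lines: nmppg rjjd gwgjp badvj ktal nbcop mxqy gjdx
Hunk 4: at line 1 remove [rjjd,gwgjp] add [cki] -> 7 lines: nmppg cki badvj ktal nbcop mxqy gjdx
Hunk 5: at line 1 remove [cki] add [xmly,qcloq,zcpx] -> 9 lines: nmppg xmly qcloq zcpx badvj ktal nbcop mxqy gjdx
Final line count: 9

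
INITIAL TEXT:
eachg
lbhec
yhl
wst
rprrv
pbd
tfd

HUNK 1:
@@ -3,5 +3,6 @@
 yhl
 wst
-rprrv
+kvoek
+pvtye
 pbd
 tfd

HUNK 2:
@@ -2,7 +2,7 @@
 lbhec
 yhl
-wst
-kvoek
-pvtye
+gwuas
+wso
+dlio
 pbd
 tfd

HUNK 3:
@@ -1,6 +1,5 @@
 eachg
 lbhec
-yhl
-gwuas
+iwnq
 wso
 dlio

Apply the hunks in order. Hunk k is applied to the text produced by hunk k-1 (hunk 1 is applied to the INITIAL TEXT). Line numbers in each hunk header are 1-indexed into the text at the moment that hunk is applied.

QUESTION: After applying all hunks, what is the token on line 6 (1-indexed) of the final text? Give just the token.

Answer: pbd

Derivation:
Hunk 1: at line 3 remove [rprrv] add [kvoek,pvtye] -> 8 lines: eachg lbhec yhl wst kvoek pvtye pbd tfd
Hunk 2: at line 2 remove [wst,kvoek,pvtye] add [gwuas,wso,dlio] -> 8 lines: eachg lbhec yhl gwuas wso dlio pbd tfd
Hunk 3: at line 1 remove [yhl,gwuas] add [iwnq] -> 7 lines: eachg lbhec iwnq wso dlio pbd tfd
Final line 6: pbd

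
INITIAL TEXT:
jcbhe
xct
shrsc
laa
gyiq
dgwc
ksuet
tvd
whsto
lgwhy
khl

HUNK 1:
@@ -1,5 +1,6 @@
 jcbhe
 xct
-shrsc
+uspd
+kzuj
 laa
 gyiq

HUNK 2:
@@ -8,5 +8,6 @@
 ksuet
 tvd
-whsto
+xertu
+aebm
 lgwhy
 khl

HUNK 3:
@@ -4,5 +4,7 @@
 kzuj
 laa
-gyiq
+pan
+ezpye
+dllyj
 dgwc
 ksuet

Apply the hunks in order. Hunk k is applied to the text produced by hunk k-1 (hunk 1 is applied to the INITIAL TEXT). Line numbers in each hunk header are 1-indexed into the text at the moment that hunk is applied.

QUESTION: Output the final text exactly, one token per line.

Answer: jcbhe
xct
uspd
kzuj
laa
pan
ezpye
dllyj
dgwc
ksuet
tvd
xertu
aebm
lgwhy
khl

Derivation:
Hunk 1: at line 1 remove [shrsc] add [uspd,kzuj] -> 12 lines: jcbhe xct uspd kzuj laa gyiq dgwc ksuet tvd whsto lgwhy khl
Hunk 2: at line 8 remove [whsto] add [xertu,aebm] -> 13 lines: jcbhe xct uspd kzuj laa gyiq dgwc ksuet tvd xertu aebm lgwhy khl
Hunk 3: at line 4 remove [gyiq] add [pan,ezpye,dllyj] -> 15 lines: jcbhe xct uspd kzuj laa pan ezpye dllyj dgwc ksuet tvd xertu aebm lgwhy khl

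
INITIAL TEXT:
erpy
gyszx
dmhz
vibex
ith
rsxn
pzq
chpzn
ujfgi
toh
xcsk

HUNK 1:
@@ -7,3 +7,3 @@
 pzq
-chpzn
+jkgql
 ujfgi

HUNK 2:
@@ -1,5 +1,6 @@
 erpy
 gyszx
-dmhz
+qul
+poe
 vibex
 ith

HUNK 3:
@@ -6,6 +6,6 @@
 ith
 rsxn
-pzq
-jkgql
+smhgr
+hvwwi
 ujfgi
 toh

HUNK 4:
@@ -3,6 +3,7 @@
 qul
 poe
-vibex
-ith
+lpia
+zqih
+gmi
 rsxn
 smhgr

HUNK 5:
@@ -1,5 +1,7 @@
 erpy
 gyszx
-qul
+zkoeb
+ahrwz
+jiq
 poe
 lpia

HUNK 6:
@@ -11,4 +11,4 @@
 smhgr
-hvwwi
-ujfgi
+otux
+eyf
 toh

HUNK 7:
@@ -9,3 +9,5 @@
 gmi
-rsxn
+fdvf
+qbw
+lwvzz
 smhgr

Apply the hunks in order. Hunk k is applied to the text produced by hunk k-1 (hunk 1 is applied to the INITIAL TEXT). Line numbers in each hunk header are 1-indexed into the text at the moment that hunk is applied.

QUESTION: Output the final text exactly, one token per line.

Hunk 1: at line 7 remove [chpzn] add [jkgql] -> 11 lines: erpy gyszx dmhz vibex ith rsxn pzq jkgql ujfgi toh xcsk
Hunk 2: at line 1 remove [dmhz] add [qul,poe] -> 12 lines: erpy gyszx qul poe vibex ith rsxn pzq jkgql ujfgi toh xcsk
Hunk 3: at line 6 remove [pzq,jkgql] add [smhgr,hvwwi] -> 12 lines: erpy gyszx qul poe vibex ith rsxn smhgr hvwwi ujfgi toh xcsk
Hunk 4: at line 3 remove [vibex,ith] add [lpia,zqih,gmi] -> 13 lines: erpy gyszx qul poe lpia zqih gmi rsxn smhgr hvwwi ujfgi toh xcsk
Hunk 5: at line 1 remove [qul] add [zkoeb,ahrwz,jiq] -> 15 lines: erpy gyszx zkoeb ahrwz jiq poe lpia zqih gmi rsxn smhgr hvwwi ujfgi toh xcsk
Hunk 6: at line 11 remove [hvwwi,ujfgi] add [otux,eyf] -> 15 lines: erpy gyszx zkoeb ahrwz jiq poe lpia zqih gmi rsxn smhgr otux eyf toh xcsk
Hunk 7: at line 9 remove [rsxn] add [fdvf,qbw,lwvzz] -> 17 lines: erpy gyszx zkoeb ahrwz jiq poe lpia zqih gmi fdvf qbw lwvzz smhgr otux eyf toh xcsk

Answer: erpy
gyszx
zkoeb
ahrwz
jiq
poe
lpia
zqih
gmi
fdvf
qbw
lwvzz
smhgr
otux
eyf
toh
xcsk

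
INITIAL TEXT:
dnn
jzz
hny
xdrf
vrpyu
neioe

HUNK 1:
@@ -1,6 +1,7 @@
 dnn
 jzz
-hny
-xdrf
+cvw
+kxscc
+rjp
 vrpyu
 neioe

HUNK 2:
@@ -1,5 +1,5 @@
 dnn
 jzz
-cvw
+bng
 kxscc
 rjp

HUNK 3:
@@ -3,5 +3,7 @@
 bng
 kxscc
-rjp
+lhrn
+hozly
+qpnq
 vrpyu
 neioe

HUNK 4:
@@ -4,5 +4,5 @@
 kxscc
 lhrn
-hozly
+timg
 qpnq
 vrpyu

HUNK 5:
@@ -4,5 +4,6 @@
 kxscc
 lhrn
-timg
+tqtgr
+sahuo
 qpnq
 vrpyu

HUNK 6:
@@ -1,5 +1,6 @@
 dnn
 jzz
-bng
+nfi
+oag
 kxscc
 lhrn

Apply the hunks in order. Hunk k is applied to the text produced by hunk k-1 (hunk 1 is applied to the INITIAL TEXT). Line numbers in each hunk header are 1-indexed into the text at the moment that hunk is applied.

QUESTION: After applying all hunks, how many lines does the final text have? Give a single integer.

Hunk 1: at line 1 remove [hny,xdrf] add [cvw,kxscc,rjp] -> 7 lines: dnn jzz cvw kxscc rjp vrpyu neioe
Hunk 2: at line 1 remove [cvw] add [bng] -> 7 lines: dnn jzz bng kxscc rjp vrpyu neioe
Hunk 3: at line 3 remove [rjp] add [lhrn,hozly,qpnq] -> 9 lines: dnn jzz bng kxscc lhrn hozly qpnq vrpyu neioe
Hunk 4: at line 4 remove [hozly] add [timg] -> 9 lines: dnn jzz bng kxscc lhrn timg qpnq vrpyu neioe
Hunk 5: at line 4 remove [timg] add [tqtgr,sahuo] -> 10 lines: dnn jzz bng kxscc lhrn tqtgr sahuo qpnq vrpyu neioe
Hunk 6: at line 1 remove [bng] add [nfi,oag] -> 11 lines: dnn jzz nfi oag kxscc lhrn tqtgr sahuo qpnq vrpyu neioe
Final line count: 11

Answer: 11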